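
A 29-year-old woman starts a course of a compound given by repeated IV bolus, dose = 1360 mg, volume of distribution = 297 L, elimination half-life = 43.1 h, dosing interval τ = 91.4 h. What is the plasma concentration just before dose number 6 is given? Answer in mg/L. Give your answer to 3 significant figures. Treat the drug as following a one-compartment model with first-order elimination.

C₀ per dose = Dose / Vd = 1360 / 297 = 4.579 mg/L
k = ln2 / t½ = 0.693147 / 43.1 = 0.01608 h⁻¹
Fraction remaining after one interval: r = e^(−kτ) = e^(−0.01608 × 91.4) = 0.2300
Before dose 6, 5 doses have been given (aged 1τ, 2τ, 3τ, 4τ, 5τ).
C_trough = C₀ × (r + r² + … + r^5) = C₀ × r(1−r^5)/(1−r)
        = 4.579 × 0.2300 × (1 − 0.0006436) / (1 − 0.2300) = 1.367 mg/L

1.37 mg/L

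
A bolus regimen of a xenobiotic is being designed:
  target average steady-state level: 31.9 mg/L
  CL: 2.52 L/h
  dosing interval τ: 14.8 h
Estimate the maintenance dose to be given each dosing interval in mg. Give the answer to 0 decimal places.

At steady state, Dose/τ = Css × CL.
Dose = Css × CL × τ = 31.9 × 2.520 × 14.8 = 1190 mg

1190 mg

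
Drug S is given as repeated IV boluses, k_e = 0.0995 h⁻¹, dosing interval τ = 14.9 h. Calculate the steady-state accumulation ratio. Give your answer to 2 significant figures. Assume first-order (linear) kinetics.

1.3

e^(−kτ) = e^(−0.09950 × 14.9) = 0.2271
Accumulation ratio R = 1 / (1 − e^(−kτ)) = 1 / (1 − 0.2271) = 1.294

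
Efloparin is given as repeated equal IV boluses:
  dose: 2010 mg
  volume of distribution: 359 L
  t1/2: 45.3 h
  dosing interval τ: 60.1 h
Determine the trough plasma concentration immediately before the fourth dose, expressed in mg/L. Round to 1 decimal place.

3.5 mg/L

C₀ per dose = Dose / Vd = 2010 / 359 = 5.599 mg/L
k = ln2 / t½ = 0.693147 / 45.3 = 0.01530 h⁻¹
Fraction remaining after one interval: r = e^(−kτ) = e^(−0.01530 × 60.1) = 0.3987
Before dose 4, 3 doses have been given (aged 1τ, 2τ, 3τ).
C_trough = C₀ × (r + r² + … + r^3) = C₀ × r(1−r^3)/(1−r)
        = 5.599 × 0.3987 × (1 − 0.06338) / (1 − 0.3987) = 3.477 mg/L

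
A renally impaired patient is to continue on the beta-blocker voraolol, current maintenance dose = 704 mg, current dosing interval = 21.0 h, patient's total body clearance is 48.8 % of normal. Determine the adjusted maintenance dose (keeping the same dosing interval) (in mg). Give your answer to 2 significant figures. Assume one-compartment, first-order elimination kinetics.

340 mg

To keep the same average steady-state level, dosing rate must scale with clearance.
CL ratio = 48.8 / 100 = 0.4880
New dose (same interval) = 704 × 0.4880 = 343.6 mg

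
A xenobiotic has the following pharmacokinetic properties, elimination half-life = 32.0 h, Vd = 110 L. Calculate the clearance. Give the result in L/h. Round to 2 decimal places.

2.38 L/h

k = ln2 / t½ = 0.693147 / 32.0 = 0.02166 h⁻¹
CL = k × Vd = 0.02166 × 110 = 2.383 L/h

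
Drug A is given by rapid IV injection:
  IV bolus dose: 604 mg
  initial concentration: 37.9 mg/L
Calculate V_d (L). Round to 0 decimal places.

16 L

Vd = Dose / C₀ = 604.0 / 37.9 = 15.94 L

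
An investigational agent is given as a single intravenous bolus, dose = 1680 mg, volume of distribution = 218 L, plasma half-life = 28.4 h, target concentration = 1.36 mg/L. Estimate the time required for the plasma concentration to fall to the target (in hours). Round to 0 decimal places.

71 h

C₀ = Dose / Vd = 1680 / 218 = 7.706 mg/L
k = ln2 / t½ = 0.693147 / 28.4 = 0.02441 h⁻¹
t = ln(C₀ / C) / k = ln(7.706 / 1.36) / 0.02441
  = ln(5.666) / 0.02441 = 1.734 / 0.02441 = 71.04 h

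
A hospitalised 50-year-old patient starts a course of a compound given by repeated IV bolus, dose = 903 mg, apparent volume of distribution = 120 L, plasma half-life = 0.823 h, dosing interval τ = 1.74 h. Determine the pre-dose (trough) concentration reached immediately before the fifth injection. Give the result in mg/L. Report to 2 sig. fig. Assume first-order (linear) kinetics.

2.3 mg/L

C₀ per dose = Dose / Vd = 903 / 120 = 7.525 mg/L
k = ln2 / t½ = 0.693147 / 0.823 = 0.8422 h⁻¹
Fraction remaining after one interval: r = e^(−kτ) = e^(−0.8422 × 1.74) = 0.2310
Before dose 5, 4 doses have been given (aged 1τ, 2τ, 3τ, 4τ).
C_trough = C₀ × (r + r² + … + r^4) = C₀ × r(1−r^4)/(1−r)
        = 7.525 × 0.2310 × (1 − 0.002847) / (1 − 0.2310) = 2.254 mg/L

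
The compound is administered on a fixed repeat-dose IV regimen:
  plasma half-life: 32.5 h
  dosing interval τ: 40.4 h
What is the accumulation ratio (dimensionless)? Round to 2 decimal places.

1.73

k = ln2 / t½ = 0.693147 / 32.5 = 0.02133 h⁻¹
e^(−kτ) = e^(−0.02133 × 40.4) = 0.4224
Accumulation ratio R = 1 / (1 − e^(−kτ)) = 1 / (1 − 0.4224) = 1.731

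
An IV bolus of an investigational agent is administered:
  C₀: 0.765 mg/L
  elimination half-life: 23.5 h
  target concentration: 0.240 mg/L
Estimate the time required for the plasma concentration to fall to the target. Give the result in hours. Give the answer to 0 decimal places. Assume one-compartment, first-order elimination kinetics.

k = ln2 / t½ = 0.693147 / 23.5 = 0.02950 h⁻¹
t = ln(C₀ / C) / k = ln(0.7650 / 0.240) / 0.02950
  = ln(3.188) / 0.02950 = 1.159 / 0.02950 = 39.29 h

39 h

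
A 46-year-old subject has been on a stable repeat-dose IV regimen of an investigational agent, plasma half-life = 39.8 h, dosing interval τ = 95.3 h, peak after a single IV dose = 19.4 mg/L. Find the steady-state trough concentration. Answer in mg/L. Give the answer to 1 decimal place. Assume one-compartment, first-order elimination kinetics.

4.6 mg/L

k = ln2 / t½ = 0.693147 / 39.8 = 0.01742 h⁻¹
e^(−kτ) = e^(−0.01742 × 95.3) = 0.1901
Accumulation ratio R = 1 / (1 − e^(−kτ)) = 1 / (1 − 0.1901) = 1.235
Steady-state trough = C₀ × R × e^(−kτ) = 19.4 × 1.235 × 0.1901 = 4.555 mg/L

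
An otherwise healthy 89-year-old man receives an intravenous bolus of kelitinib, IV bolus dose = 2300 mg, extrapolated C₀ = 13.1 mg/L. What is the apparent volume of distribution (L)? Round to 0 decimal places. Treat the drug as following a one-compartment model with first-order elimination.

176 L

Vd = Dose / C₀ = 2300 / 13.1 = 175.6 L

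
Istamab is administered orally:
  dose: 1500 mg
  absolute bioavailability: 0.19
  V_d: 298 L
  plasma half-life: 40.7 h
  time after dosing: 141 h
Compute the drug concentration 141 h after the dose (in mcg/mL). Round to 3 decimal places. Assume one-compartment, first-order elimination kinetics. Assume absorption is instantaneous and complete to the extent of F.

Amount reaching circulation = F × Dose = 0.19 × 1500 = 285.0 mg
C₀ = F·Dose / Vd = 285.0 / 298 = 0.9564 mg/L
k = ln2 / t½ = 0.693147 / 40.7 = 0.01703 h⁻¹
C = C₀ · e^(−k·t) = 0.9564 × e^(−0.01703 × 141)
  = 0.9564 × 0.09061 = 0.08666 mg/L
(0.08666 mg/L = 0.08666 mcg/mL)

0.087 mcg/mL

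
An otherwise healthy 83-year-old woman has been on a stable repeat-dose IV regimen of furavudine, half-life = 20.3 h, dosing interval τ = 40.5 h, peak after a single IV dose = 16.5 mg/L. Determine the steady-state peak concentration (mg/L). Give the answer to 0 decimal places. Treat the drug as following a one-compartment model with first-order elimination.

k = ln2 / t½ = 0.693147 / 20.3 = 0.03415 h⁻¹
e^(−kτ) = e^(−0.03415 × 40.5) = 0.2508
Accumulation ratio R = 1 / (1 − e^(−kτ)) = 1 / (1 − 0.2508) = 1.335
Steady-state peak = C₀ × R = 16.5 × 1.335 = 22.03 mg/L

22 mg/L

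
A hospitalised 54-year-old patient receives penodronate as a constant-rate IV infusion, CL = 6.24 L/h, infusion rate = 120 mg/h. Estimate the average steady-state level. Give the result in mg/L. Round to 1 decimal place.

At steady state Css = R₀ / CL = 120 / 6.240 = 19.23 mg/L

19.2 mg/L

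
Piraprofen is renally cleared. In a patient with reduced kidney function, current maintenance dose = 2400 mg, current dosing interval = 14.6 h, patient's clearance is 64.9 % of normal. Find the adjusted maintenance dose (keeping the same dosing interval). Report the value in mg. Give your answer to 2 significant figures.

1600 mg

To keep the same average steady-state level, dosing rate must scale with clearance.
CL ratio = 64.9 / 100 = 0.6490
New dose (same interval) = 2400 × 0.6490 = 1558 mg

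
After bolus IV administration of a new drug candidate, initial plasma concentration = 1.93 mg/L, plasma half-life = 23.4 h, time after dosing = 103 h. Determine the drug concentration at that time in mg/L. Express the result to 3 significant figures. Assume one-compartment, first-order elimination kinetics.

k = ln2 / t½ = 0.693147 / 23.4 = 0.02962 h⁻¹
C = C₀ · e^(−k·t) = 1.930 × e^(−0.02962 × 103)
  = 1.930 × 0.04732 = 0.09133 mg/L

0.0913 mg/L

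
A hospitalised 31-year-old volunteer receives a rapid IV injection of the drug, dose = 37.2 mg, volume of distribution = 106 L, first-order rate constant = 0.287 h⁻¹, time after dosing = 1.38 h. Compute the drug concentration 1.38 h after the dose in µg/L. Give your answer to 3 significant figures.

236 µg/L

C₀ = Dose / Vd = 37.20 / 106 = 0.3509 mg/L
C = C₀ · e^(−k·t) = 0.3509 × e^(−0.2870 × 1.38)
  = 0.3509 × 0.6730 = 0.2362 mg/L
Convert: 0.2362 mg/L × 1000 = 236.2 µg/L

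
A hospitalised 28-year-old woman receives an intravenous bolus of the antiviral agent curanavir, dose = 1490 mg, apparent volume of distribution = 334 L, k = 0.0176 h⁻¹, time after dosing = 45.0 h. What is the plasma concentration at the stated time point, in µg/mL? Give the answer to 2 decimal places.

2.02 µg/mL

C₀ = Dose / Vd = 1490 / 334 = 4.461 mg/L
C = C₀ · e^(−k·t) = 4.461 × e^(−0.01760 × 45.0)
  = 4.461 × 0.4529 = 2.020 mg/L
(2.020 mg/L = 2.020 µg/mL)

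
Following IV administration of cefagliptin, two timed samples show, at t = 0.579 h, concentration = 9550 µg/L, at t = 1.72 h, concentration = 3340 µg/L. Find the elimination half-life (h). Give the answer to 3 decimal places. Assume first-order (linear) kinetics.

k = ln(C₁/C₂) / (t₂ − t₁) = ln(9550/3340) / (1.72 − 0.579)
  = 1.051 / 1.141 = 0.9211 h⁻¹
t½ = ln2 / k = 0.693147 / 0.9211 = 0.7525 h

0.753 h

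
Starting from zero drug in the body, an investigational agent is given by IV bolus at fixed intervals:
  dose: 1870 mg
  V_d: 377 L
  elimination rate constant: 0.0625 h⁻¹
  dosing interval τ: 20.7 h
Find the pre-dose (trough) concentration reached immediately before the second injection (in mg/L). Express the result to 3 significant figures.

C₀ per dose = Dose / Vd = 1870 / 377 = 4.960 mg/L
Fraction remaining after one interval: r = e^(−kτ) = e^(−0.06250 × 20.7) = 0.2742
Before dose 2, 1 dose has been given (aged 1τ).
C_trough = C₀ × r = 4.960 × 0.2742 = 1.360 mg/L

1.36 mg/L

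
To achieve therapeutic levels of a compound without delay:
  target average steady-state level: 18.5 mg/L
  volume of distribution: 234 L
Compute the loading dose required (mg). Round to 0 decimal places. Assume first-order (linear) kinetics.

LD = Css × Vd = 18.5 × 234 = 4329 mg

4329 mg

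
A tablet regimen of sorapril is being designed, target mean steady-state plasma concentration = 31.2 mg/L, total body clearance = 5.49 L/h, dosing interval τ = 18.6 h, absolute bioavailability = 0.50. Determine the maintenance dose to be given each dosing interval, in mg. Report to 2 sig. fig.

6400 mg

At steady state, F × (Dose/τ) = Css × CL.
Dose = Css × CL × τ / F = 31.2 × 5.490 × 18.6 / 0.50 = 6372 mg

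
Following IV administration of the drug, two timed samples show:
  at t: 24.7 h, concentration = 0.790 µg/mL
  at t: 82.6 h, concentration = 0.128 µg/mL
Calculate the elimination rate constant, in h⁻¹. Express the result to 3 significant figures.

k = ln(C₁/C₂) / (t₂ − t₁) = ln(0.790/0.128) / (82.6 − 24.7)
  = 1.820 / 57.90 = 0.03143 h⁻¹

0.0314 h⁻¹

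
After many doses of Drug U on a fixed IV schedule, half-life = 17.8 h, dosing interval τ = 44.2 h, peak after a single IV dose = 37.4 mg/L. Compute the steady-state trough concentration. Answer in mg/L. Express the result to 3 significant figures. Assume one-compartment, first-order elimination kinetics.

8.15 mg/L

k = ln2 / t½ = 0.693147 / 17.8 = 0.03894 h⁻¹
e^(−kτ) = e^(−0.03894 × 44.2) = 0.1789
Accumulation ratio R = 1 / (1 − e^(−kτ)) = 1 / (1 − 0.1789) = 1.218
Steady-state trough = C₀ × R × e^(−kτ) = 37.4 × 1.218 × 0.1789 = 8.149 mg/L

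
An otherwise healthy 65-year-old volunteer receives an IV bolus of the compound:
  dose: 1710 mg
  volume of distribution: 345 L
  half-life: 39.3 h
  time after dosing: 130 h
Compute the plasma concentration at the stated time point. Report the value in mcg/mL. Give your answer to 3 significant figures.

C₀ = Dose / Vd = 1710 / 345 = 4.957 mg/L
k = ln2 / t½ = 0.693147 / 39.3 = 0.01764 h⁻¹
C = C₀ · e^(−k·t) = 4.957 × e^(−0.01764 × 130)
  = 4.957 × 0.1009 = 0.5002 mg/L
(0.5002 mg/L = 0.5002 mcg/mL)

0.500 mcg/mL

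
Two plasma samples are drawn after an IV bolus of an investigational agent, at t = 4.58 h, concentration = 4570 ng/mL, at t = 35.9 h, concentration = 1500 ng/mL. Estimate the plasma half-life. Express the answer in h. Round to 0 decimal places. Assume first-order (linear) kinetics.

19 h

k = ln(C₁/C₂) / (t₂ − t₁) = ln(4570/1500) / (35.9 − 4.58)
  = 1.114 / 31.32 = 0.03557 h⁻¹
t½ = ln2 / k = 0.693147 / 0.03557 = 19.49 h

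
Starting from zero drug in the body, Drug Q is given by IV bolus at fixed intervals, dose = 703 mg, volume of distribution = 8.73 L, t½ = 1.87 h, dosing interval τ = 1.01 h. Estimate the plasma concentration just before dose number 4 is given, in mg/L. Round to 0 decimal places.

120 mg/L

C₀ per dose = Dose / Vd = 703 / 8.73 = 80.53 mg/L
k = ln2 / t½ = 0.693147 / 1.87 = 0.3707 h⁻¹
Fraction remaining after one interval: r = e^(−kτ) = e^(−0.3707 × 1.01) = 0.6877
Before dose 4, 3 doses have been given (aged 1τ, 2τ, 3τ).
C_trough = C₀ × (r + r² + … + r^3) = C₀ × r(1−r^3)/(1−r)
        = 80.53 × 0.6877 × (1 − 0.3252) / (1 − 0.6877) = 119.7 mg/L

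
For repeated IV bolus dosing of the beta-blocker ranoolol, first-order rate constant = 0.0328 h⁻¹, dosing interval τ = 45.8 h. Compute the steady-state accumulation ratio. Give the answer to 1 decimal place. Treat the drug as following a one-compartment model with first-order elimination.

1.3

e^(−kτ) = e^(−0.03280 × 45.8) = 0.2226
Accumulation ratio R = 1 / (1 − e^(−kτ)) = 1 / (1 − 0.2226) = 1.286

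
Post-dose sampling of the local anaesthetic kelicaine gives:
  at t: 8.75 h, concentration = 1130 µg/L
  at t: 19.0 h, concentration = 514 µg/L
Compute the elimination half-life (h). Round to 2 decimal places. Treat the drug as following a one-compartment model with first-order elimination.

k = ln(C₁/C₂) / (t₂ − t₁) = ln(1130/514) / (19.0 − 8.75)
  = 0.7877 / 10.25 = 0.07685 h⁻¹
t½ = ln2 / k = 0.693147 / 0.07685 = 9.019 h

9.02 h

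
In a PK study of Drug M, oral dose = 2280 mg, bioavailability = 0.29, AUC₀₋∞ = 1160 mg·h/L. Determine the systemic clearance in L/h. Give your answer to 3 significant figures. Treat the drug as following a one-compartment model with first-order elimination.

0.570 L/h

CL = F·Dose / AUC = 0.29 × 2280 / 1160 = 0.5700 L/h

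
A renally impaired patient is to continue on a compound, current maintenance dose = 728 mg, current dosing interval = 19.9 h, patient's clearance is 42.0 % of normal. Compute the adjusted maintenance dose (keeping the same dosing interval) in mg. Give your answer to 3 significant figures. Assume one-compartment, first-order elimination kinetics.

306 mg

To keep the same average steady-state level, dosing rate must scale with clearance.
CL ratio = 42.0 / 100 = 0.4200
New dose (same interval) = 728 × 0.4200 = 305.8 mg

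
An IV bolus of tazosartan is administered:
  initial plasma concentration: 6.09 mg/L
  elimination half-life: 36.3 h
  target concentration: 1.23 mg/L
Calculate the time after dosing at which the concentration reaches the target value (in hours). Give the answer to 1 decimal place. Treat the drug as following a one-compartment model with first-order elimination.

k = ln2 / t½ = 0.693147 / 36.3 = 0.01909 h⁻¹
t = ln(C₀ / C) / k = ln(6.090 / 1.23) / 0.01909
  = ln(4.951) / 0.01909 = 1.600 / 0.01909 = 83.81 h

83.8 h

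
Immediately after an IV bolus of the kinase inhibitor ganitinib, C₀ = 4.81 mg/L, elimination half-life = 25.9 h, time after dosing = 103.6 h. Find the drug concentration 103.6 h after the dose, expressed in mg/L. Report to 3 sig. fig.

0.301 mg/L

k = ln2 / t½ = 0.693147 / 25.9 = 0.02676 h⁻¹
t / t½ = 103.6 / 25.9 = 4 half-lives
C = C₀ × (1/2)^4 = 4.810 × 0.06250 = 0.3006 mg/L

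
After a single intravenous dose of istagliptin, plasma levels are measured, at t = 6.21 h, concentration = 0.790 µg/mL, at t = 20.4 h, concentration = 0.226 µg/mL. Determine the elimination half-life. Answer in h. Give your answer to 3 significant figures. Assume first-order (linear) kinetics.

7.86 h

k = ln(C₁/C₂) / (t₂ − t₁) = ln(0.790/0.226) / (20.4 − 6.21)
  = 1.251 / 14.19 = 0.08816 h⁻¹
t½ = ln2 / k = 0.693147 / 0.08816 = 7.862 h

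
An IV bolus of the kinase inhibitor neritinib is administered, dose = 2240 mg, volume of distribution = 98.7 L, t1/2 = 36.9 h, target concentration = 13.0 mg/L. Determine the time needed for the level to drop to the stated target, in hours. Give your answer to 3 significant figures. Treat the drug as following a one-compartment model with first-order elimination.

C₀ = Dose / Vd = 2240 / 98.7 = 22.70 mg/L
k = ln2 / t½ = 0.693147 / 36.9 = 0.01878 h⁻¹
t = ln(C₀ / C) / k = ln(22.70 / 13.0) / 0.01878
  = ln(1.746) / 0.01878 = 0.5573 / 0.01878 = 29.68 h

29.7 h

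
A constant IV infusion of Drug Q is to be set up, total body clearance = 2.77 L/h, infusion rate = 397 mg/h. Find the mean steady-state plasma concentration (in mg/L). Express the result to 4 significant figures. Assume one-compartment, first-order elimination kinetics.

143.3 mg/L

At steady state Css = R₀ / CL = 397 / 2.770 = 143.3 mg/L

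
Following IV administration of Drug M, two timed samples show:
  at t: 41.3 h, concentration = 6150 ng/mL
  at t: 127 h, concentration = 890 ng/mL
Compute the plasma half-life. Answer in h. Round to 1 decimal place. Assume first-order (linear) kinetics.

30.7 h

k = ln(C₁/C₂) / (t₂ − t₁) = ln(6150/890) / (127 − 41.3)
  = 1.933 / 85.70 = 0.02256 h⁻¹
t½ = ln2 / k = 0.693147 / 0.02256 = 30.72 h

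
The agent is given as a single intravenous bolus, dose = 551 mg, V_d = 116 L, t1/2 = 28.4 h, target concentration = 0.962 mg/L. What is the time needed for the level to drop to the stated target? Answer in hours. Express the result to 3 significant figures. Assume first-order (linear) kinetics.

65.4 h

C₀ = Dose / Vd = 551.0 / 116 = 4.750 mg/L
k = ln2 / t½ = 0.693147 / 28.4 = 0.02441 h⁻¹
t = ln(C₀ / C) / k = ln(4.750 / 0.962) / 0.02441
  = ln(4.938) / 0.02441 = 1.597 / 0.02441 = 65.42 h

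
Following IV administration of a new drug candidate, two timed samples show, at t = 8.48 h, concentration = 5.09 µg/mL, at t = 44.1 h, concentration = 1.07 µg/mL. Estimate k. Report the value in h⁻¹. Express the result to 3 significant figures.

0.0438 h⁻¹

k = ln(C₁/C₂) / (t₂ − t₁) = ln(5.09/1.07) / (44.1 − 8.48)
  = 1.560 / 35.62 = 0.04380 h⁻¹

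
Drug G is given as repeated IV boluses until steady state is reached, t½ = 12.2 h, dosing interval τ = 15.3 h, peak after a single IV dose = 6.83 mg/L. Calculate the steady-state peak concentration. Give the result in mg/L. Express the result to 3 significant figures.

11.8 mg/L

k = ln2 / t½ = 0.693147 / 12.2 = 0.05682 h⁻¹
e^(−kτ) = e^(−0.05682 × 15.3) = 0.4192
Accumulation ratio R = 1 / (1 − e^(−kτ)) = 1 / (1 − 0.4192) = 1.722
Steady-state peak = C₀ × R = 6.83 × 1.722 = 11.76 mg/L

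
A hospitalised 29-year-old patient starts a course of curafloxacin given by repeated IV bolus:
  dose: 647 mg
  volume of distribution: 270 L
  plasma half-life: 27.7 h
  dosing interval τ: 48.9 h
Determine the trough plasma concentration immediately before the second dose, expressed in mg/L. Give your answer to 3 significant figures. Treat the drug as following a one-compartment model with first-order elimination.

C₀ per dose = Dose / Vd = 647 / 270 = 2.396 mg/L
k = ln2 / t½ = 0.693147 / 27.7 = 0.02502 h⁻¹
Fraction remaining after one interval: r = e^(−kτ) = e^(−0.02502 × 48.9) = 0.2942
Before dose 2, 1 dose has been given (aged 1τ).
C_trough = C₀ × r = 2.396 × 0.2942 = 0.7049 mg/L

0.705 mg/L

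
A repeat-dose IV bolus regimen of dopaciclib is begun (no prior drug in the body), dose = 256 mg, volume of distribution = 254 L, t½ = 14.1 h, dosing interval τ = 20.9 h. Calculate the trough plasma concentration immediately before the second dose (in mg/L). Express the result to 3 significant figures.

0.361 mg/L

C₀ per dose = Dose / Vd = 256 / 254 = 1.008 mg/L
k = ln2 / t½ = 0.693147 / 14.1 = 0.04916 h⁻¹
Fraction remaining after one interval: r = e^(−kτ) = e^(−0.04916 × 20.9) = 0.3579
Before dose 2, 1 dose has been given (aged 1τ).
C_trough = C₀ × r = 1.008 × 0.3579 = 0.3608 mg/L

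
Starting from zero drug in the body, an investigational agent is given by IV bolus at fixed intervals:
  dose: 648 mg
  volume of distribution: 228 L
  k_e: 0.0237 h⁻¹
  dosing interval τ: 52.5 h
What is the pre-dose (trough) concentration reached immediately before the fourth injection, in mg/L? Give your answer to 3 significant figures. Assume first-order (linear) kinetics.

C₀ per dose = Dose / Vd = 648 / 228 = 2.842 mg/L
Fraction remaining after one interval: r = e^(−kτ) = e^(−0.02370 × 52.5) = 0.2882
Before dose 4, 3 doses have been given (aged 1τ, 2τ, 3τ).
C_trough = C₀ × (r + r² + … + r^3) = C₀ × r(1−r^3)/(1−r)
        = 2.842 × 0.2882 × (1 − 0.02394) / (1 − 0.2882) = 1.123 mg/L

1.12 mg/L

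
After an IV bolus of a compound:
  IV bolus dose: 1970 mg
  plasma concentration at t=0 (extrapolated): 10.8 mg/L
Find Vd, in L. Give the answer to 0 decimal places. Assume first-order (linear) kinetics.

182 L

Vd = Dose / C₀ = 1970 / 10.8 = 182.4 L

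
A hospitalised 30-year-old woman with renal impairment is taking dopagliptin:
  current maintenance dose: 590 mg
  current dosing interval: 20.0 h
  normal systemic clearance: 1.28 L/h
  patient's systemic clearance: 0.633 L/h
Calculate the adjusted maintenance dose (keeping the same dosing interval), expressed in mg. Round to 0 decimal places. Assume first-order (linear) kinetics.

292 mg

To keep the same average steady-state level, dosing rate must scale with clearance.
CL ratio = 0.633 / 1.28 = 0.4945
New dose (same interval) = 590 × 0.4945 = 291.8 mg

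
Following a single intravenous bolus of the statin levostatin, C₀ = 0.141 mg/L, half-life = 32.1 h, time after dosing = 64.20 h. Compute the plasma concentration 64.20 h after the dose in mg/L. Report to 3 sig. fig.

0.0353 mg/L

k = ln2 / t½ = 0.693147 / 32.1 = 0.02159 h⁻¹
t / t½ = 64.20 / 32.1 = 2 half-lives
C = C₀ × (1/2)^2 = 0.1410 × 0.2500 = 0.03525 mg/L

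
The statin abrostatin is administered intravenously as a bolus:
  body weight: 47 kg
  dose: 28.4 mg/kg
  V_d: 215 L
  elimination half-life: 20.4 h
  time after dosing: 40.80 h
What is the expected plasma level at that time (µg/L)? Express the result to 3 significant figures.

1550 µg/L

Total dose = 28.4 × 47 = 1335 mg
C₀ = Dose / Vd = 1335 / 215 = 6.209 mg/L
k = ln2 / t½ = 0.693147 / 20.4 = 0.03398 h⁻¹
t / t½ = 40.80 / 20.4 = 2 half-lives
C = C₀ × (1/2)^2 = 6.209 × 0.2500 = 1.552 mg/L
Convert: 1.552 mg/L × 1000 = 1552 µg/L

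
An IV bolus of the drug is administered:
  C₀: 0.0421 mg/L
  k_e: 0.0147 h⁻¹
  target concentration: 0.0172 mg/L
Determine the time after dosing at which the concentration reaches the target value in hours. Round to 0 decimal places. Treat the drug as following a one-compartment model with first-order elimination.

61 h

t = ln(C₀ / C) / k = ln(0.04210 / 0.0172) / 0.01470
  = ln(2.448) / 0.01470 = 0.8953 / 0.01470 = 60.90 h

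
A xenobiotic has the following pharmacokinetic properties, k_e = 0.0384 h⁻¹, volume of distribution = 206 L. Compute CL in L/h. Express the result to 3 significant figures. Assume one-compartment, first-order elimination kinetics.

CL = k × Vd = 0.0384 × 206 = 7.910 L/h

7.91 L/h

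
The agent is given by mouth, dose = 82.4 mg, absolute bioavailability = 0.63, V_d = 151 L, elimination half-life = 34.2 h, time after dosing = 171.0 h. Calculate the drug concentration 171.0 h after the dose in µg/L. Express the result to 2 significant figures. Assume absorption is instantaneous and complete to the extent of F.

11 µg/L

Amount reaching circulation = F × Dose = 0.63 × 82.40 = 51.91 mg
C₀ = F·Dose / Vd = 51.91 / 151 = 0.3438 mg/L
k = ln2 / t½ = 0.693147 / 34.2 = 0.02027 h⁻¹
t / t½ = 171.0 / 34.2 = 5 half-lives
C = C₀ × (1/2)^5 = 0.3438 × 0.03125 = 0.01074 mg/L
Convert: 0.01074 mg/L × 1000 = 10.74 µg/L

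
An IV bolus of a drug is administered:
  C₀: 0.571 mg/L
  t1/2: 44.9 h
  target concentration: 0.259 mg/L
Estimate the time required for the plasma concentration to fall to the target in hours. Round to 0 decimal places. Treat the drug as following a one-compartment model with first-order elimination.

k = ln2 / t½ = 0.693147 / 44.9 = 0.01544 h⁻¹
t = ln(C₀ / C) / k = ln(0.5710 / 0.259) / 0.01544
  = ln(2.205) / 0.01544 = 0.7907 / 0.01544 = 51.21 h

51 h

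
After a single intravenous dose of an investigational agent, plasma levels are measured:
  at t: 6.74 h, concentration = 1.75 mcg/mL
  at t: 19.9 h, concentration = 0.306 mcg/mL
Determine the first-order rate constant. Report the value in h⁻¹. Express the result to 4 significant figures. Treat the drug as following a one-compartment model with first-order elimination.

0.1325 h⁻¹

k = ln(C₁/C₂) / (t₂ − t₁) = ln(1.75/0.306) / (19.9 − 6.74)
  = 1.744 / 13.16 = 0.1325 h⁻¹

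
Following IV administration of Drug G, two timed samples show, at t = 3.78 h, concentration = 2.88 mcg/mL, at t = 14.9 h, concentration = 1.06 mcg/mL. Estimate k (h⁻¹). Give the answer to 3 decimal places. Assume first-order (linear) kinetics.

k = ln(C₁/C₂) / (t₂ − t₁) = ln(2.88/1.06) / (14.9 − 3.78)
  = 0.9995 / 11.12 = 0.08988 h⁻¹

0.090 h⁻¹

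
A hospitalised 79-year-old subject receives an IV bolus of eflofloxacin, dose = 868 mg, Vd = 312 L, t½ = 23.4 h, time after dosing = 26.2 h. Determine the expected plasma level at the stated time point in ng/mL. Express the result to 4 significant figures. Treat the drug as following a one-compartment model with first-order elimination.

C₀ = Dose / Vd = 868.0 / 312 = 2.782 mg/L
k = ln2 / t½ = 0.693147 / 23.4 = 0.02962 h⁻¹
C = C₀ · e^(−k·t) = 2.782 × e^(−0.02962 × 26.2)
  = 2.782 × 0.4602 = 1.280 mg/L
Convert: 1.280 mg/L × 1000 = 1280 ng/mL

1280 ng/mL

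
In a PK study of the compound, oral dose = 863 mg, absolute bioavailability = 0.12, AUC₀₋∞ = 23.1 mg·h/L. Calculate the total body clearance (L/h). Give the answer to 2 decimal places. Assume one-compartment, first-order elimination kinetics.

4.48 L/h

CL = F·Dose / AUC = 0.12 × 863 / 23.1 = 4.483 L/h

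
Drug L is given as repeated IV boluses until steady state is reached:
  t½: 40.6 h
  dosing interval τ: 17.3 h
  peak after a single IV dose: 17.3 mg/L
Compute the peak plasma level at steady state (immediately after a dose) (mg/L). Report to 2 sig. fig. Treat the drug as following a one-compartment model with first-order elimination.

k = ln2 / t½ = 0.693147 / 40.6 = 0.01707 h⁻¹
e^(−kτ) = e^(−0.01707 × 17.3) = 0.7443
Accumulation ratio R = 1 / (1 − e^(−kτ)) = 1 / (1 − 0.7443) = 3.911
Steady-state peak = C₀ × R = 17.3 × 3.911 = 67.66 mg/L

68 mg/L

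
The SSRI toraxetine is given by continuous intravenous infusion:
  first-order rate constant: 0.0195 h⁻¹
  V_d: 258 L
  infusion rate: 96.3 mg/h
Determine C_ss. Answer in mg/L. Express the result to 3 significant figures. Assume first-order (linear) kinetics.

CL = k × Vd = 0.01950 × 258 = 5.031 L/h
At steady state Css = R₀ / CL = 96.3 / 5.031 = 19.14 mg/L

19.1 mg/L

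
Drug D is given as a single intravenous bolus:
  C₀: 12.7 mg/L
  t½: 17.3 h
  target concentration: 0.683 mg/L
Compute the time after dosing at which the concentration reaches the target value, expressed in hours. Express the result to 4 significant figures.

72.95 h

k = ln2 / t½ = 0.693147 / 17.3 = 0.04007 h⁻¹
t = ln(C₀ / C) / k = ln(12.70 / 0.683) / 0.04007
  = ln(18.59) / 0.04007 = 2.923 / 0.04007 = 72.95 h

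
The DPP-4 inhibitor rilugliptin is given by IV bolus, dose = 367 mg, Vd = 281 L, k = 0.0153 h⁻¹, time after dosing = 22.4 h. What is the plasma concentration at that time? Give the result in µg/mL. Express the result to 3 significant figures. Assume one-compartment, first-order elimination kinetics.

C₀ = Dose / Vd = 367.0 / 281 = 1.306 mg/L
C = C₀ · e^(−k·t) = 1.306 × e^(−0.01530 × 22.4)
  = 1.306 × 0.7098 = 0.9270 mg/L
(0.9270 mg/L = 0.9270 µg/mL)

0.927 µg/mL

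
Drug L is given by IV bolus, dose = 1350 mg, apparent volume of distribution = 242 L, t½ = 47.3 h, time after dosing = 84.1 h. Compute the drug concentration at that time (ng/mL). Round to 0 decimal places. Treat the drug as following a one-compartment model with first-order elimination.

C₀ = Dose / Vd = 1350 / 242 = 5.579 mg/L
k = ln2 / t½ = 0.693147 / 47.3 = 0.01465 h⁻¹
C = C₀ · e^(−k·t) = 5.579 × e^(−0.01465 × 84.1)
  = 5.579 × 0.2917 = 1.627 mg/L
Convert: 1.627 mg/L × 1000 = 1627 ng/mL

1627 ng/mL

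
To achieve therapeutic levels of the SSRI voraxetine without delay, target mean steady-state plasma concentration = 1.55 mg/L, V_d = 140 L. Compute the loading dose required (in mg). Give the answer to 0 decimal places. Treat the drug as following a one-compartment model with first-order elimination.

217 mg

LD = Css × Vd = 1.55 × 140 = 217.0 mg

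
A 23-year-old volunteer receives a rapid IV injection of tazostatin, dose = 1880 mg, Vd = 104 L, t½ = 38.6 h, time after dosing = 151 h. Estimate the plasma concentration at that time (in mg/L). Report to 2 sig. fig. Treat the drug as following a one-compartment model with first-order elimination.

C₀ = Dose / Vd = 1880 / 104 = 18.08 mg/L
k = ln2 / t½ = 0.693147 / 38.6 = 0.01796 h⁻¹
C = C₀ · e^(−k·t) = 18.08 × e^(−0.01796 × 151)
  = 18.08 × 0.06641 = 1.201 mg/L

1.2 mg/L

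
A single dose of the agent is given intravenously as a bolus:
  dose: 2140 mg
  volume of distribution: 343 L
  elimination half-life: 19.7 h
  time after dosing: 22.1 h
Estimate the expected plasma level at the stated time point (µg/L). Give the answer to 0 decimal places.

2867 µg/L

C₀ = Dose / Vd = 2140 / 343 = 6.239 mg/L
k = ln2 / t½ = 0.693147 / 19.7 = 0.03519 h⁻¹
C = C₀ · e^(−k·t) = 6.239 × e^(−0.03519 × 22.1)
  = 6.239 × 0.4595 = 2.867 mg/L
Convert: 2.867 mg/L × 1000 = 2867 µg/L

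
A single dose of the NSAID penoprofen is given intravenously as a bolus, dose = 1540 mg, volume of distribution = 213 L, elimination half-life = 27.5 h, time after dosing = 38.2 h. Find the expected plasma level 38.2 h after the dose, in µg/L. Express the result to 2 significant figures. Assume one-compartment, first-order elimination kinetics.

2800 µg/L

C₀ = Dose / Vd = 1540 / 213 = 7.230 mg/L
k = ln2 / t½ = 0.693147 / 27.5 = 0.02521 h⁻¹
C = C₀ · e^(−k·t) = 7.230 × e^(−0.02521 × 38.2)
  = 7.230 × 0.3817 = 2.760 mg/L
Convert: 2.760 mg/L × 1000 = 2760 µg/L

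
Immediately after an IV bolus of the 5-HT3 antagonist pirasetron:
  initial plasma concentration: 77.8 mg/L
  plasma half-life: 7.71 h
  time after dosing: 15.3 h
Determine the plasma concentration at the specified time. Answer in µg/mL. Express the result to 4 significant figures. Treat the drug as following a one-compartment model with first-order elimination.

k = ln2 / t½ = 0.693147 / 7.71 = 0.08990 h⁻¹
C = C₀ · e^(−k·t) = 77.80 × e^(−0.08990 × 15.3)
  = 77.80 × 0.2527 = 19.66 mg/L
(19.66 mg/L = 19.66 µg/mL)

19.66 µg/mL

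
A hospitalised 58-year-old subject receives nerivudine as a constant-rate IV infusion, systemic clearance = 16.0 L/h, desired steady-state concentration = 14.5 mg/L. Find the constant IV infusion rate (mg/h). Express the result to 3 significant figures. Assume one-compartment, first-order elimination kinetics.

At steady state, infusion rate R₀ = Css × CL = 14.5 × 16.00 = 232.0 mg/h

232 mg/h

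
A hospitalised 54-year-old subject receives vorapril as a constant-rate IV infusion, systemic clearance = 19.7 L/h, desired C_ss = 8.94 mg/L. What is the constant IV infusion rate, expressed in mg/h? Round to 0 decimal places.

176 mg/h

At steady state, infusion rate R₀ = Css × CL = 8.94 × 19.70 = 176.1 mg/h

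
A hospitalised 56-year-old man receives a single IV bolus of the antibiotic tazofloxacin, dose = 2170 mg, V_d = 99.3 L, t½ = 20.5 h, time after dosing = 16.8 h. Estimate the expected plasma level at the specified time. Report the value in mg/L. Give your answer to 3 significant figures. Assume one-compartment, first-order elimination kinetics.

C₀ = Dose / Vd = 2170 / 99.3 = 21.85 mg/L
k = ln2 / t½ = 0.693147 / 20.5 = 0.03381 h⁻¹
C = C₀ · e^(−k·t) = 21.85 × e^(−0.03381 × 16.8)
  = 21.85 × 0.5667 = 12.38 mg/L

12.4 mg/L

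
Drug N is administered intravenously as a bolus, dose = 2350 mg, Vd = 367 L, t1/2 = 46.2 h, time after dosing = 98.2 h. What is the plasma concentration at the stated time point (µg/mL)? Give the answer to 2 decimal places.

1.47 µg/mL

C₀ = Dose / Vd = 2350 / 367 = 6.403 mg/L
k = ln2 / t½ = 0.693147 / 46.2 = 0.01500 h⁻¹
C = C₀ · e^(−k·t) = 6.403 × e^(−0.01500 × 98.2)
  = 6.403 × 0.2292 = 1.468 mg/L
(1.468 mg/L = 1.468 µg/mL)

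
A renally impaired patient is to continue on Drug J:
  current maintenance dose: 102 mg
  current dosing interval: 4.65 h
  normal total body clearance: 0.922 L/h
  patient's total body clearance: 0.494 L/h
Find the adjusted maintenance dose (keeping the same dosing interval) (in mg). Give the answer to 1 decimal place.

54.7 mg

To keep the same average steady-state level, dosing rate must scale with clearance.
CL ratio = 0.494 / 0.922 = 0.5358
New dose (same interval) = 102 × 0.5358 = 54.65 mg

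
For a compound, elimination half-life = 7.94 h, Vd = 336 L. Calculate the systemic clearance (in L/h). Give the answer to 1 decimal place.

k = ln2 / t½ = 0.693147 / 7.94 = 0.08730 h⁻¹
CL = k × Vd = 0.08730 × 336 = 29.33 L/h

29.3 L/h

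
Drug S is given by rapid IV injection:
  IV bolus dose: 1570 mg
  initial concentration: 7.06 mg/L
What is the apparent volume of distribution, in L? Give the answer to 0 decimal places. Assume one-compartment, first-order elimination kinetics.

222 L

Vd = Dose / C₀ = 1570 / 7.06 = 222.4 L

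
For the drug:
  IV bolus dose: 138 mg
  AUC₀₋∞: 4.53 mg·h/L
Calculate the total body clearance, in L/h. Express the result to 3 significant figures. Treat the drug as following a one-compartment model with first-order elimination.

30.5 L/h

CL = Dose / AUC = 138 / 4.53 = 30.46 L/h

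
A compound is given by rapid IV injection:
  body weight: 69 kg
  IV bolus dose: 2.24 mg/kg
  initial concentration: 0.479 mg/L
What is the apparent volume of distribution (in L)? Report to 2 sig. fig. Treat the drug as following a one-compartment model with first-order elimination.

320 L

Dose = 2.24 × 69 = 154.6 mg
Vd = Dose / C₀ = 154.6 / 0.479 = 322.8 L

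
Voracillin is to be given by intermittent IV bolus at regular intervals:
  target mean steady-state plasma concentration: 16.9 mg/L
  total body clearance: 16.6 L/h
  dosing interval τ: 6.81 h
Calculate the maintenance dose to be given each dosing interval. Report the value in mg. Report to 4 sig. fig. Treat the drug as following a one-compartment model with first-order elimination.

At steady state, Dose/τ = Css × CL.
Dose = Css × CL × τ = 16.9 × 16.60 × 6.81 = 1910 mg

1910 mg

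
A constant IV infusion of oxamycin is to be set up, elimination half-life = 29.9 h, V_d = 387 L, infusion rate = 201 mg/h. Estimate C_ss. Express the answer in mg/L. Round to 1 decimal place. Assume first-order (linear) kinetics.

22.4 mg/L

k = ln2 / t½ = 0.693147 / 29.9 = 0.02318 h⁻¹
CL = k × Vd = 0.02318 × 387 = 8.971 L/h
At steady state Css = R₀ / CL = 201 / 8.971 = 22.41 mg/L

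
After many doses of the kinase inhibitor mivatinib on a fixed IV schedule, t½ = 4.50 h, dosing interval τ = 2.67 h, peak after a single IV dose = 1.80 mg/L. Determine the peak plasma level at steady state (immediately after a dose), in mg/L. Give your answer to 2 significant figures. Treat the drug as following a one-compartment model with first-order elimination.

5.3 mg/L

k = ln2 / t½ = 0.693147 / 4.50 = 0.1540 h⁻¹
e^(−kτ) = e^(−0.1540 × 2.67) = 0.6629
Accumulation ratio R = 1 / (1 − e^(−kτ)) = 1 / (1 − 0.6629) = 2.966
Steady-state peak = C₀ × R = 1.80 × 2.966 = 5.339 mg/L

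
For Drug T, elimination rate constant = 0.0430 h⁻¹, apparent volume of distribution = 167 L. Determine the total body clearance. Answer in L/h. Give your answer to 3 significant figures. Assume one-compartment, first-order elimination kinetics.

CL = k × Vd = 0.0430 × 167 = 7.181 L/h

7.18 L/h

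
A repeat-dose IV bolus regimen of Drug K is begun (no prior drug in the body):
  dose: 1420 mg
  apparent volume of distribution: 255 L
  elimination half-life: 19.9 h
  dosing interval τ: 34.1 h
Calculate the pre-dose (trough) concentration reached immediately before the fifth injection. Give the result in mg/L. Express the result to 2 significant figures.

C₀ per dose = Dose / Vd = 1420 / 255 = 5.569 mg/L
k = ln2 / t½ = 0.693147 / 19.9 = 0.03483 h⁻¹
Fraction remaining after one interval: r = e^(−kτ) = e^(−0.03483 × 34.1) = 0.3049
Before dose 5, 4 doses have been given (aged 1τ, 2τ, 3τ, 4τ).
C_trough = C₀ × (r + r² + … + r^4) = C₀ × r(1−r^4)/(1−r)
        = 5.569 × 0.3049 × (1 − 0.008642) / (1 − 0.3049) = 2.422 mg/L

2.4 mg/L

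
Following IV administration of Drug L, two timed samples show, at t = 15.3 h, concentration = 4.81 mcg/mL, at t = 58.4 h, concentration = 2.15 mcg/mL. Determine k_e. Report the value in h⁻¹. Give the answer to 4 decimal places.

0.0187 h⁻¹

k = ln(C₁/C₂) / (t₂ − t₁) = ln(4.81/2.15) / (58.4 − 15.3)
  = 0.8052 / 43.10 = 0.01868 h⁻¹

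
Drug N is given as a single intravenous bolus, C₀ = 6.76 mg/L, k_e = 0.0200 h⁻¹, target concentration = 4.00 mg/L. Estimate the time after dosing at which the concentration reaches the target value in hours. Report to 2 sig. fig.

t = ln(C₀ / C) / k = ln(6.760 / 4.00) / 0.02000
  = ln(1.690) / 0.02000 = 0.5247 / 0.02000 = 26.24 h

26 h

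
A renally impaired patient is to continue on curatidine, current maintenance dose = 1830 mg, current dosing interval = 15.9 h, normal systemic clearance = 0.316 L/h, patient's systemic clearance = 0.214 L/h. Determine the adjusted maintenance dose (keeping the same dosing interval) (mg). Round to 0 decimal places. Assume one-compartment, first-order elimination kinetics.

1239 mg

To keep the same average steady-state level, dosing rate must scale with clearance.
CL ratio = 0.214 / 0.316 = 0.6772
New dose (same interval) = 1830 × 0.6772 = 1239 mg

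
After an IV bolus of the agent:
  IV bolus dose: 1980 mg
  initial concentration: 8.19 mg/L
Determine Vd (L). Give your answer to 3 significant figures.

Vd = Dose / C₀ = 1980 / 8.19 = 241.8 L

242 L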